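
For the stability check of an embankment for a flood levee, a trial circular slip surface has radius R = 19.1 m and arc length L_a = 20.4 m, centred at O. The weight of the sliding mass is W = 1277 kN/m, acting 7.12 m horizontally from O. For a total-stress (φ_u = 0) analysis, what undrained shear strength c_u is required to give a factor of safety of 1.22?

c_u = 28.5 kPa

FS = c_u·L_a·R / (W·d), so c_u = FS·W·d / (L_a·R).
c_u = 1.22·1277·7.12 / (20.40·19.1) = 11092.5 / 389.64 = 28.47 kPa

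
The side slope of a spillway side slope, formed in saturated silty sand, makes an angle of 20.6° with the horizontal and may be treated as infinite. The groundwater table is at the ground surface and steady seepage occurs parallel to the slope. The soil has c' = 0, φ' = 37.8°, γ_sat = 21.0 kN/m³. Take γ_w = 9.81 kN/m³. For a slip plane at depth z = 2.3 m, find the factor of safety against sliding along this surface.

FS = 1.10

With seepage parallel to the slope and the water table at the surface, the effective normal stress on the slip plane uses the buoyant unit weight γ' = γ_sat − γ_w while the driving shear stress uses γ_sat:
FS = [c' + γ' z cos²β tanφ'] / [γ_sat z sinβ cosβ]
(For c' = 0 this reduces to FS = (γ'/γ_sat)·tanφ'/tanβ.)
γ' = 21.0 − 9.81 = 11.19 kN/m³
Numerator = 0.0 + 11.19·2.3·cos²20.6°·tan37.8° = 0.0 + 11.19·2.3·0.8762·0.7757 = 17.492 kPa
Denominator = 21.0·2.3·sin20.6°·cos20.6° = 21.0·2.3·0.3518·0.9361 = 15.907 kPa
FS = 17.492 / 15.907 = 1.100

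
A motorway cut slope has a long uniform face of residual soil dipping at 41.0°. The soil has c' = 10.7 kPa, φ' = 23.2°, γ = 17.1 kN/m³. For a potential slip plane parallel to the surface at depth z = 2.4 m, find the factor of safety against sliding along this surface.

For an infinite slope with a slip plane parallel to the surface (no pore pressure): FS = [c' + γz cos²β tanφ'] / [γz sinβ cosβ].
γz = 17.1·2.4 = 41.04 kN/m²
Numerator = 10.7 + 41.04·cos²41.0°·tan23.2° = 10.7 + 41.04·0.5696·0.4286 = 20.719 kPa
Denominator = 41.04·sin41.0°·cos41.0° = 41.04·0.6561·0.7547 = 20.320 kPa
FS = 20.719 / 20.320 = 1.020

FS = 1.02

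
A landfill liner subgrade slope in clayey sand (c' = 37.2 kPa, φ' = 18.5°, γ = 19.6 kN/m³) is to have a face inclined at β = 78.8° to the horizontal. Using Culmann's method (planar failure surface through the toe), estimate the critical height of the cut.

H_c = 14.00 m

Culmann's analysis gives the critical failure plane at α_cr = (β + φ')/2 = (78.8 + 18.5)/2 = 48.6°, and the critical height
H_c = (4c'/γ) · sinβ cosφ' / [1 − cos(β − φ')]
    = (4·37.2/19.6) · sin78.8°·cos18.5° / [1 − cos(60.3°)]
    = 7.592 · 0.9810·0.9483 / [1 − 0.4955]
    = 7.592 · 0.9303 / 0.5045
    = 14.00 m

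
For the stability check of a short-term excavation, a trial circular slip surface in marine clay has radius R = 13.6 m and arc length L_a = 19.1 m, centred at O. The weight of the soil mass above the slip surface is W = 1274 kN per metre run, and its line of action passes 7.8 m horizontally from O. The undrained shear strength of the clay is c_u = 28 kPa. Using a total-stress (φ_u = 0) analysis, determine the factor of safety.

Taking moments about the centre O, the resisting moment is provided by the undrained shear strength acting along the arc:
M_R = c_u·L_a·R = 28·19.10·13.6 = 7273.3 kN·m/m
M_D = W·d = 1274·7.8 = 9937.2 kN·m/m
FS = M_R / M_D = 7273.3 / 9937.2 = 0.732

FS = 0.73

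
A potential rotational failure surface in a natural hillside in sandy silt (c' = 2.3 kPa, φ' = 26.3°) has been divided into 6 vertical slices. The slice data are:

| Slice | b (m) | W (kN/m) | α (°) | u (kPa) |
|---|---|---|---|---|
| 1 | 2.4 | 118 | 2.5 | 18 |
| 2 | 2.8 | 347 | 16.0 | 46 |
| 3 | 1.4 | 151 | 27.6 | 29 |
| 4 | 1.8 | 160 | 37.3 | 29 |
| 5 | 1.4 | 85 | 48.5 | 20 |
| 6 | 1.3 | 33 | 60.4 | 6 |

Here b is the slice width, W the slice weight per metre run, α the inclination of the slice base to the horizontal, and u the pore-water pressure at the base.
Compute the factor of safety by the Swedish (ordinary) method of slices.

FS = 0.69

Ordinary method of slices: FS = Σ[c'·Δl_i + (W_i cosα_i − u_i·Δl_i)·tanφ'] / Σ W_i sinα_i, with Δl_i = b_i / cosα_i.
Slice 1: Δl = 2.4/cos2.5° = 2.402 m; N'_1 = 118·cos2.5° − 18·2.402 = 74.6; c'Δl = 5.53; W sinα = 5.1
Slice 2: Δl = 2.8/cos16.0° = 2.913 m; N'_2 = 347·cos16.0° − 46·2.913 = 199.6; c'Δl = 6.70; W sinα = 95.6
Slice 3: Δl = 1.4/cos27.6° = 1.580 m; N'_3 = 151·cos27.6° − 29·1.580 = 88.0; c'Δl = 3.63; W sinα = 70.0
Slice 4: Δl = 1.8/cos37.3° = 2.263 m; N'_4 = 160·cos37.3° − 29·2.263 = 61.7; c'Δl = 5.20; W sinα = 97.0
Slice 5: Δl = 1.4/cos48.5° = 2.113 m; N'_5 = 85·cos48.5° − 20·2.113 = 14.1; c'Δl = 4.86; W sinα = 63.7
Slice 6: Δl = 1.3/cos60.4° = 2.632 m; N'_6 = 33·cos60.4° − 6·2.632 = 0.5; c'Δl = 6.05; W sinα = 28.7
Σc'Δl = 32.0 kN/m; ΣN' = 438.4 kN/m; ΣW sinα = 360.1 kN/m
Resisting = 32.0 + 438.4·tan26.3° = 32.0 + 216.7 = 248.7 kN/m
FS = 248.7 / 360.1 = 0.691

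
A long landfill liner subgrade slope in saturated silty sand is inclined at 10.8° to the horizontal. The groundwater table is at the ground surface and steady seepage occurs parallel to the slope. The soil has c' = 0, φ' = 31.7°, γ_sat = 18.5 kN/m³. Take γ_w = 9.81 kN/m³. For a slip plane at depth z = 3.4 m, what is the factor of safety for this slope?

With seepage parallel to the slope and the water table at the surface, the effective normal stress on the slip plane uses the buoyant unit weight γ' = γ_sat − γ_w while the driving shear stress uses γ_sat:
FS = [c' + γ' z cos²β tanφ'] / [γ_sat z sinβ cosβ]
(For c' = 0 this reduces to FS = (γ'/γ_sat)·tanφ'/tanβ.)
γ' = 18.5 − 9.81 = 8.69 kN/m³
Numerator = 0.0 + 8.69·3.4·cos²10.8°·tan31.7° = 0.0 + 8.69·3.4·0.9649·0.6176 = 17.607 kPa
Denominator = 18.5·3.4·sin10.8°·cos10.8° = 18.5·3.4·0.1874·0.9823 = 11.578 kPa
FS = 17.607 / 11.578 = 1.521

FS = 1.52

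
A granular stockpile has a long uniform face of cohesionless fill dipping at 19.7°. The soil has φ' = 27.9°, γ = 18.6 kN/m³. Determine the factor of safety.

For a dry cohesionless infinite slope the factor of safety is FS = tanφ' / tanβ.
FS = tan27.9° / tan19.7° = 0.5295 / 0.3581 = 1.479

FS = 1.48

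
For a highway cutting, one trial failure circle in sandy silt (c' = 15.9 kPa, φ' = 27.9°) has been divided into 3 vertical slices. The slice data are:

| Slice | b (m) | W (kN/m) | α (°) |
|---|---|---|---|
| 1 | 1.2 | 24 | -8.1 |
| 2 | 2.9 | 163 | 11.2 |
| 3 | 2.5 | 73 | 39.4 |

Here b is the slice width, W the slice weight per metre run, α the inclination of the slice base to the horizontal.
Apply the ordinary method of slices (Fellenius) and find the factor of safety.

Ordinary method of slices: FS = Σ[c'·Δl_i + (W_i cosα_i)·tanφ'] / Σ W_i sinα_i, with Δl_i = b_i / cosα_i.
Slice 1: Δl = 1.2/cos(-8.1°) = 1.212 m; N'_1 = 24·cos(-8.1°) = 23.8; c'Δl = 19.27; W sinα = -3.4
Slice 2: Δl = 2.9/cos11.2° = 2.956 m; N'_2 = 163·cos11.2° = 159.9; c'Δl = 47.01; W sinα = 31.7
Slice 3: Δl = 2.5/cos39.4° = 3.235 m; N'_3 = 73·cos39.4° = 56.4; c'Δl = 51.44; W sinα = 46.3
Σc'Δl = 117.7 kN/m; ΣN' = 240.1 kN/m; ΣW sinα = 74.6 kN/m
Resisting = 117.7 + 240.1·tan27.9° = 117.7 + 127.1 = 244.8 kN/m
FS = 244.8 / 74.6 = 3.281

FS = 3.28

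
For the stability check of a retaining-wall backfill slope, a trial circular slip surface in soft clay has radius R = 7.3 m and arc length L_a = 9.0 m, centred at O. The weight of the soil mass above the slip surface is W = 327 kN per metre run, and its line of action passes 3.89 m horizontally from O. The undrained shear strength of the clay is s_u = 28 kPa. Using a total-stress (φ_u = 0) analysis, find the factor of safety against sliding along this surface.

Taking moments about the centre O, the resisting moment is provided by the undrained shear strength acting along the arc:
M_R = s_u·L_a·R = 28·9.00·7.3 = 1839.6 kN·m/m
M_D = W·d = 327·3.89 = 1272.0 kN·m/m
FS = M_R / M_D = 1839.6 / 1272.0 = 1.446

FS = 1.45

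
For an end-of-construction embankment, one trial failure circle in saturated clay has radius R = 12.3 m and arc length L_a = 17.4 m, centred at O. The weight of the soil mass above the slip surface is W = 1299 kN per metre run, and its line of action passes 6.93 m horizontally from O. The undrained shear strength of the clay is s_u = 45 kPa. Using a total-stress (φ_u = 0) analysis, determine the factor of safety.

Taking moments about the centre O, the resisting moment is provided by the undrained shear strength acting along the arc:
M_R = s_u·L_a·R = 45·17.40·12.3 = 9630.9 kN·m/m
M_D = W·d = 1299·6.93 = 9002.1 kN·m/m
FS = M_R / M_D = 9630.9 / 9002.1 = 1.070

FS = 1.07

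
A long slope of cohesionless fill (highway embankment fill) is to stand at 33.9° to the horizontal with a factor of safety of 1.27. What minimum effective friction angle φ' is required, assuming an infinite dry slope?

φ' = 40.5°

FS = tanφ'/tanβ ⇒ tanφ' = FS · tanβ = 1.27 · tan33.9° = 0.8534
φ' = arctan(0.8534) = 40.48°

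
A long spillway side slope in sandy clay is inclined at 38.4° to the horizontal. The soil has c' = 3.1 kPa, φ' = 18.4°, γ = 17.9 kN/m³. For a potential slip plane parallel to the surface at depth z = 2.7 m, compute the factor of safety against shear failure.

FS = 0.55

For an infinite slope with a slip plane parallel to the surface (no pore pressure): FS = [c' + γz cos²β tanφ'] / [γz sinβ cosβ].
γz = 17.9·2.7 = 48.33 kN/m²
Numerator = 3.1 + 48.33·cos²38.4°·tan18.4° = 3.1 + 48.33·0.6142·0.3327 = 12.974 kPa
Denominator = 48.33·sin38.4°·cos38.4° = 48.33·0.6211·0.7837 = 23.527 kPa
FS = 12.974 / 23.527 = 0.551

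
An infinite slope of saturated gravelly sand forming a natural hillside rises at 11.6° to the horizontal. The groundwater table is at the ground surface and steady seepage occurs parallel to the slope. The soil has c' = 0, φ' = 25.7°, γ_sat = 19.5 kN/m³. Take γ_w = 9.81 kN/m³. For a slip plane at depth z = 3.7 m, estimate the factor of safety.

With seepage parallel to the slope and the water table at the surface, the effective normal stress on the slip plane uses the buoyant unit weight γ' = γ_sat − γ_w while the driving shear stress uses γ_sat:
FS = [c' + γ' z cos²β tanφ'] / [γ_sat z sinβ cosβ]
(For c' = 0 this reduces to FS = (γ'/γ_sat)·tanφ'/tanβ.)
γ' = 19.5 − 9.81 = 9.69 kN/m³
Numerator = 0.0 + 9.69·3.7·cos²11.6°·tan25.7° = 0.0 + 9.69·3.7·0.9596·0.4813 = 16.557 kPa
Denominator = 19.5·3.7·sin11.6°·cos11.6° = 19.5·3.7·0.2011·0.9796 = 14.211 kPa
FS = 16.557 / 14.211 = 1.165

FS = 1.17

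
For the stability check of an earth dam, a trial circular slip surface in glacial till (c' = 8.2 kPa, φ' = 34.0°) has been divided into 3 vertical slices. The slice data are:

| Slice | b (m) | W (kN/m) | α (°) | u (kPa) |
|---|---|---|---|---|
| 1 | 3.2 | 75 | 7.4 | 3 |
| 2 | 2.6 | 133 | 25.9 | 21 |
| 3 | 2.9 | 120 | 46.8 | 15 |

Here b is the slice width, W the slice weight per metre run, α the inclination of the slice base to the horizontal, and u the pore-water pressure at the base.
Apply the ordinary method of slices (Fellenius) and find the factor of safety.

Ordinary method of slices: FS = Σ[c'·Δl_i + (W_i cosα_i − u_i·Δl_i)·tanφ'] / Σ W_i sinα_i, with Δl_i = b_i / cosα_i.
Slice 1: Δl = 3.2/cos7.4° = 3.227 m; N'_1 = 75·cos7.4° − 3·3.227 = 64.7; c'Δl = 26.46; W sinα = 9.7
Slice 2: Δl = 2.6/cos25.9° = 2.890 m; N'_2 = 133·cos25.9° − 21·2.890 = 58.9; c'Δl = 23.70; W sinα = 58.1
Slice 3: Δl = 2.9/cos46.8° = 4.236 m; N'_3 = 120·cos46.8° − 15·4.236 = 18.6; c'Δl = 34.74; W sinα = 87.5
Σc'Δl = 84.9 kN/m; ΣN' = 142.2 kN/m; ΣW sinα = 155.2 kN/m
Resisting = 84.9 + 142.2·tan34.0° = 84.9 + 95.9 = 180.8 kN/m
FS = 180.8 / 155.2 = 1.165

FS = 1.16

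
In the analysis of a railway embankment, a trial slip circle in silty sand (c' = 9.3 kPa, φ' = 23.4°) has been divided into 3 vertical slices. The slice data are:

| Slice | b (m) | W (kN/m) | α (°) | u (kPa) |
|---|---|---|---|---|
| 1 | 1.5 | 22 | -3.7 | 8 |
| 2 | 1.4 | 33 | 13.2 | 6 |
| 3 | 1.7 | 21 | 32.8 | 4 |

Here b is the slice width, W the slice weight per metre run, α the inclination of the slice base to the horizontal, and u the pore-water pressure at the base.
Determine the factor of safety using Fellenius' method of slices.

FS = 3.70

Ordinary method of slices: FS = Σ[c'·Δl_i + (W_i cosα_i − u_i·Δl_i)·tanφ'] / Σ W_i sinα_i, with Δl_i = b_i / cosα_i.
Slice 1: Δl = 1.5/cos(-3.7°) = 1.503 m; N'_1 = 22·cos(-3.7°) − 8·1.503 = 9.9; c'Δl = 13.98; W sinα = -1.4
Slice 2: Δl = 1.4/cos13.2° = 1.438 m; N'_2 = 33·cos13.2° − 6·1.438 = 23.5; c'Δl = 13.37; W sinα = 7.5
Slice 3: Δl = 1.7/cos32.8° = 2.022 m; N'_3 = 21·cos32.8° − 4·2.022 = 9.6; c'Δl = 18.81; W sinα = 11.4
Σc'Δl = 46.2 kN/m; ΣN' = 43.0 kN/m; ΣW sinα = 17.5 kN/m
Resisting = 46.2 + 43.0·tan23.4° = 46.2 + 18.6 = 64.8 kN/m
FS = 64.8 / 17.5 = 3.703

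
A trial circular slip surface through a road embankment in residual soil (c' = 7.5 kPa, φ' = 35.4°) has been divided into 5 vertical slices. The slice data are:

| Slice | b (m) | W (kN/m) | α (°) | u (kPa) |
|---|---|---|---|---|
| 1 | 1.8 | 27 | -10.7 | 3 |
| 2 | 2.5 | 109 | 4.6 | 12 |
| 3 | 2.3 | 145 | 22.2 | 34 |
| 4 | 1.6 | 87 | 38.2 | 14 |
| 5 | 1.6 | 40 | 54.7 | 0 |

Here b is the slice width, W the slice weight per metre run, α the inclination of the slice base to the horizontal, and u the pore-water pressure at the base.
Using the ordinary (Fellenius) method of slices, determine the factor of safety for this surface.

FS = 1.64

Ordinary method of slices: FS = Σ[c'·Δl_i + (W_i cosα_i − u_i·Δl_i)·tanφ'] / Σ W_i sinα_i, with Δl_i = b_i / cosα_i.
Slice 1: Δl = 1.8/cos(-10.7°) = 1.832 m; N'_1 = 27·cos(-10.7°) − 3·1.832 = 21.0; c'Δl = 13.74; W sinα = -5.0
Slice 2: Δl = 2.5/cos4.6° = 2.508 m; N'_2 = 109·cos4.6° − 12·2.508 = 78.6; c'Δl = 18.81; W sinα = 8.7
Slice 3: Δl = 2.3/cos22.2° = 2.484 m; N'_3 = 145·cos22.2° − 34·2.484 = 49.8; c'Δl = 18.63; W sinα = 54.8
Slice 4: Δl = 1.6/cos38.2° = 2.036 m; N'_4 = 87·cos38.2° − 14·2.036 = 39.9; c'Δl = 15.27; W sinα = 53.8
Slice 5: Δl = 1.6/cos54.7° = 2.769 m; N'_5 = 40·cos54.7° − 0·2.769 = 23.1; c'Δl = 20.77; W sinα = 32.6
Σc'Δl = 87.2 kN/m; ΣN' = 212.4 kN/m; ΣW sinα = 145.0 kN/m
Resisting = 87.2 + 212.4·tan35.4° = 87.2 + 150.9 = 238.1 kN/m
FS = 238.1 / 145.0 = 1.643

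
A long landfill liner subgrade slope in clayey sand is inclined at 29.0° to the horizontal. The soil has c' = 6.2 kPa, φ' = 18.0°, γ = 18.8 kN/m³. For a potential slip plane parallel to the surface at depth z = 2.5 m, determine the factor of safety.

For an infinite slope with a slip plane parallel to the surface (no pore pressure): FS = [c' + γz cos²β tanφ'] / [γz sinβ cosβ].
γz = 18.8·2.5 = 47.00 kN/m²
Numerator = 6.2 + 47.00·cos²29.0°·tan18.0° = 6.2 + 47.00·0.7650·0.3249 = 17.882 kPa
Denominator = 47.00·sin29.0°·cos29.0° = 47.00·0.4848·0.8746 = 19.929 kPa
FS = 17.882 / 19.929 = 0.897

FS = 0.90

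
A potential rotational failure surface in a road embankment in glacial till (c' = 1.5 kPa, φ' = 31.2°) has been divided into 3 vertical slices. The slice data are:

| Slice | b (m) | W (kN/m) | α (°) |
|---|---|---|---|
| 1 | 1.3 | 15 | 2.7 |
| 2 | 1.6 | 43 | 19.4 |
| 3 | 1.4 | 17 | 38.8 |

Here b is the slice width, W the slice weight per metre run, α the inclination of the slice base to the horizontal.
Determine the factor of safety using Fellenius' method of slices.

Ordinary method of slices: FS = Σ[c'·Δl_i + (W_i cosα_i)·tanφ'] / Σ W_i sinα_i, with Δl_i = b_i / cosα_i.
Slice 1: Δl = 1.3/cos2.7° = 1.301 m; N'_1 = 15·cos2.7° = 15.0; c'Δl = 1.95; W sinα = 0.7
Slice 2: Δl = 1.6/cos19.4° = 1.696 m; N'_2 = 43·cos19.4° = 40.6; c'Δl = 2.54; W sinα = 14.3
Slice 3: Δl = 1.4/cos38.8° = 1.796 m; N'_3 = 17·cos38.8° = 13.2; c'Δl = 2.69; W sinα = 10.7
Σc'Δl = 7.2 kN/m; ΣN' = 68.8 kN/m; ΣW sinα = 25.6 kN/m
Resisting = 7.2 + 68.8·tan31.2° = 7.2 + 41.7 = 48.9 kN/m
FS = 48.9 / 25.6 = 1.905

FS = 1.91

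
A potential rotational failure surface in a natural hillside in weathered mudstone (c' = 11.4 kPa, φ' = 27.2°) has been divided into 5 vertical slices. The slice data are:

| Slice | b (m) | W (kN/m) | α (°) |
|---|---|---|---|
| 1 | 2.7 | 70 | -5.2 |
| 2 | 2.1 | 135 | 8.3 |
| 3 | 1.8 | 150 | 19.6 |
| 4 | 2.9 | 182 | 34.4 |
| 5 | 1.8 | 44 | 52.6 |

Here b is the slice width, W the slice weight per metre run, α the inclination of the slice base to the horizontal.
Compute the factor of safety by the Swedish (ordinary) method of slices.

FS = 2.08

Ordinary method of slices: FS = Σ[c'·Δl_i + (W_i cosα_i)·tanφ'] / Σ W_i sinα_i, with Δl_i = b_i / cosα_i.
Slice 1: Δl = 2.7/cos(-5.2°) = 2.711 m; N'_1 = 70·cos(-5.2°) = 69.7; c'Δl = 30.91; W sinα = -6.3
Slice 2: Δl = 2.1/cos8.3° = 2.122 m; N'_2 = 135·cos8.3° = 133.6; c'Δl = 24.19; W sinα = 19.5
Slice 3: Δl = 1.8/cos19.6° = 1.911 m; N'_3 = 150·cos19.6° = 141.3; c'Δl = 21.78; W sinα = 50.3
Slice 4: Δl = 2.9/cos34.4° = 3.515 m; N'_4 = 182·cos34.4° = 150.2; c'Δl = 40.07; W sinα = 102.8
Slice 5: Δl = 1.8/cos52.6° = 2.964 m; N'_5 = 44·cos52.6° = 26.7; c'Δl = 33.78; W sinα = 35.0
Σc'Δl = 150.7 kN/m; ΣN' = 521.5 kN/m; ΣW sinα = 201.2 kN/m
Resisting = 150.7 + 521.5·tan27.2° = 150.7 + 268.0 = 418.8 kN/m
FS = 418.8 / 201.2 = 2.081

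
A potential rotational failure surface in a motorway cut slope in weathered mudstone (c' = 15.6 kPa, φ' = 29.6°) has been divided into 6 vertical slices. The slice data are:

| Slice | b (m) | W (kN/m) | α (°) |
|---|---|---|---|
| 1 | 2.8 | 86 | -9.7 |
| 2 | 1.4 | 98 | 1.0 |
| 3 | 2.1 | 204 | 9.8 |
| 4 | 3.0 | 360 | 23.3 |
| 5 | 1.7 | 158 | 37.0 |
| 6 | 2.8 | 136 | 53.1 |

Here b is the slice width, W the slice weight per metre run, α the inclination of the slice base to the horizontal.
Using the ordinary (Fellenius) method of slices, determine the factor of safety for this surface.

Ordinary method of slices: FS = Σ[c'·Δl_i + (W_i cosα_i)·tanφ'] / Σ W_i sinα_i, with Δl_i = b_i / cosα_i.
Slice 1: Δl = 2.8/cos(-9.7°) = 2.841 m; N'_1 = 86·cos(-9.7°) = 84.8; c'Δl = 44.31; W sinα = -14.5
Slice 2: Δl = 1.4/cos1.0° = 1.400 m; N'_2 = 98·cos1.0° = 98.0; c'Δl = 21.84; W sinα = 1.7
Slice 3: Δl = 2.1/cos9.8° = 2.131 m; N'_3 = 204·cos9.8° = 201.0; c'Δl = 33.25; W sinα = 34.7
Slice 4: Δl = 3.0/cos23.3° = 3.266 m; N'_4 = 360·cos23.3° = 330.6; c'Δl = 50.96; W sinα = 142.4
Slice 5: Δl = 1.7/cos37.0° = 2.129 m; N'_5 = 158·cos37.0° = 126.2; c'Δl = 33.21; W sinα = 95.1
Slice 6: Δl = 2.8/cos53.1° = 4.663 m; N'_6 = 136·cos53.1° = 81.7; c'Δl = 72.75; W sinα = 108.8
Σc'Δl = 256.3 kN/m; ΣN' = 922.3 kN/m; ΣW sinα = 368.2 kN/m
Resisting = 256.3 + 922.3·tan29.6° = 256.3 + 523.9 = 780.2 kN/m
FS = 780.2 / 368.2 = 2.119

FS = 2.12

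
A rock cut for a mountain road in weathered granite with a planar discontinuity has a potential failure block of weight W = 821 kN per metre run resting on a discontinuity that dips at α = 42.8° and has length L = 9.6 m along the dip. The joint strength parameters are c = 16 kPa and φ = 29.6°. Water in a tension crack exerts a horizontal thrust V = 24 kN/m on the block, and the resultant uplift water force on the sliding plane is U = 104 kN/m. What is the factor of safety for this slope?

FS = 0.74

Resolving the block weight along and normal to the plane and applying the Mohr–Coulomb strength on the joint:
N' = W cosα − U − V sinα = 821·cos42.8° − 104 − 24·sin42.8° = 482.1 kN/m
Driving force T = W sinα + V cosα = 821·sin42.8° + 24·cos42.8° = 575.4 kN/m
Resisting force R = c·L + N'·tanφ = 16·9.6 + 482.1·tan29.6° = 153.6 + 273.9 = 427.5 kN/m
FS = R / T = 427.5 / 575.4 = 0.743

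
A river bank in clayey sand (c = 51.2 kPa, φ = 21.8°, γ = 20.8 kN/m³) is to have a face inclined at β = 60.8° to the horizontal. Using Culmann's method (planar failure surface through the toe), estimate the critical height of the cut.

Culmann's analysis gives the critical failure plane at α_cr = (β + φ)/2 = (60.8 + 21.8)/2 = 41.3°, and the critical height
H_c = (4c/γ) · sinβ cosφ / [1 − cos(β − φ)]
    = (4·51.2/20.8) · sin60.8°·cos21.8° / [1 − cos(39.0°)]
    = 9.846 · 0.8729·0.9285 / [1 − 0.7771]
    = 9.846 · 0.8105 / 0.2229
    = 35.81 m

H_c = 35.81 m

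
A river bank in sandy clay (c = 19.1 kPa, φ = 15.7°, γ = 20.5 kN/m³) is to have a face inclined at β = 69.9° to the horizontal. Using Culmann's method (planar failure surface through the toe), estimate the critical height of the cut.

H_c = 8.12 m

Culmann's analysis gives the critical failure plane at α_cr = (β + φ)/2 = (69.9 + 15.7)/2 = 42.8°, and the critical height
H_c = (4c/γ) · sinβ cosφ / [1 − cos(β − φ)]
    = (4·19.1/20.5) · sin69.9°·cos15.7° / [1 − cos(54.2°)]
    = 3.727 · 0.9391·0.9627 / [1 − 0.5850]
    = 3.727 · 0.9041 / 0.4150
    = 8.12 m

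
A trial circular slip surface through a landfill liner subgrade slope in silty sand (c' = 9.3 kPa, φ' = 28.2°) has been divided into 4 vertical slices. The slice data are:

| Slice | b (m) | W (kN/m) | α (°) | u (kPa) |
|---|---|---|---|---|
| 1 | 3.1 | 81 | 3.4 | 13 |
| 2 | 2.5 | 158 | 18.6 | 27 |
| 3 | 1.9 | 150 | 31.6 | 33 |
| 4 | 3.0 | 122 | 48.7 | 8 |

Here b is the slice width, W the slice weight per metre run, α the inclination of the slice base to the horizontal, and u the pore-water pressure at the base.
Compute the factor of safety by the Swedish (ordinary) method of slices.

FS = 1.03

Ordinary method of slices: FS = Σ[c'·Δl_i + (W_i cosα_i − u_i·Δl_i)·tanφ'] / Σ W_i sinα_i, with Δl_i = b_i / cosα_i.
Slice 1: Δl = 3.1/cos3.4° = 3.105 m; N'_1 = 81·cos3.4° − 13·3.105 = 40.5; c'Δl = 28.88; W sinα = 4.8
Slice 2: Δl = 2.5/cos18.6° = 2.638 m; N'_2 = 158·cos18.6° − 27·2.638 = 78.5; c'Δl = 24.53; W sinα = 50.4
Slice 3: Δl = 1.9/cos31.6° = 2.231 m; N'_3 = 150·cos31.6° − 33·2.231 = 54.1; c'Δl = 20.75; W sinα = 78.6
Slice 4: Δl = 3.0/cos48.7° = 4.545 m; N'_4 = 122·cos48.7° − 8·4.545 = 44.2; c'Δl = 42.27; W sinα = 91.7
Σc'Δl = 116.4 kN/m; ΣN' = 217.3 kN/m; ΣW sinα = 225.5 kN/m
Resisting = 116.4 + 217.3·tan28.2° = 116.4 + 116.5 = 233.0 kN/m
FS = 233.0 / 225.5 = 1.033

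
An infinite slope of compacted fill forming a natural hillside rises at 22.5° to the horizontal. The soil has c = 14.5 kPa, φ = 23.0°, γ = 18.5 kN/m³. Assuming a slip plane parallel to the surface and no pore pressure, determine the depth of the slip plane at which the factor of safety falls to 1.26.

z = 9.42 m

Setting FS = 1.26 in FS = [c + γz cos²β tanφ] / [γz sinβ cosβ] and solving for z:
z = c / [γ cosβ (FS·sinβ − cosβ·tanφ)]
  = 14.5 / [18.5·cos22.5°·(1.26·sin22.5° − cos22.5°·tan23.0°)]
  = 14.5 / [18.5·0.9239·(1.26·0.3827 − 0.9239·0.4245)]
  = 14.5 / 1.5386 = 9.424 m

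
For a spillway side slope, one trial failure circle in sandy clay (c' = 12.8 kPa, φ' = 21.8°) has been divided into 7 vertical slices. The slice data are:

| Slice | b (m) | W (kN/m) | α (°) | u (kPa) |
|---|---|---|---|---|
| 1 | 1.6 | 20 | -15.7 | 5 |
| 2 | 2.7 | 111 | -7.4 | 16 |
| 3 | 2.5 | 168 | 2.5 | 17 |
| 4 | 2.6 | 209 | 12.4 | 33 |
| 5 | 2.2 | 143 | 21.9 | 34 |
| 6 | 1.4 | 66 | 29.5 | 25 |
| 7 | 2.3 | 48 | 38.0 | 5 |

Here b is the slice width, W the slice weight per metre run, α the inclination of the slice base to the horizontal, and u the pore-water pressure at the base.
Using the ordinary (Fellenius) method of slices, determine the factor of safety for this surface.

Ordinary method of slices: FS = Σ[c'·Δl_i + (W_i cosα_i − u_i·Δl_i)·tanφ'] / Σ W_i sinα_i, with Δl_i = b_i / cosα_i.
Slice 1: Δl = 1.6/cos(-15.7°) = 1.662 m; N'_1 = 20·cos(-15.7°) − 5·1.662 = 10.9; c'Δl = 21.27; W sinα = -5.4
Slice 2: Δl = 2.7/cos(-7.4°) = 2.723 m; N'_2 = 111·cos(-7.4°) − 16·2.723 = 66.5; c'Δl = 34.85; W sinα = -14.3
Slice 3: Δl = 2.5/cos2.5° = 2.502 m; N'_3 = 168·cos2.5° − 17·2.502 = 125.3; c'Δl = 32.03; W sinα = 7.3
Slice 4: Δl = 2.6/cos12.4° = 2.662 m; N'_4 = 209·cos12.4° − 33·2.662 = 116.3; c'Δl = 34.07; W sinα = 44.9
Slice 5: Δl = 2.2/cos21.9° = 2.371 m; N'_5 = 143·cos21.9° − 34·2.371 = 52.1; c'Δl = 30.35; W sinα = 53.3
Slice 6: Δl = 1.4/cos29.5° = 1.609 m; N'_6 = 66·cos29.5° − 25·1.609 = 17.2; c'Δl = 20.59; W sinα = 32.5
Slice 7: Δl = 2.3/cos38.0° = 2.919 m; N'_7 = 48·cos38.0° − 5·2.919 = 23.2; c'Δl = 37.36; W sinα = 29.6
Σc'Δl = 210.5 kN/m; ΣN' = 411.6 kN/m; ΣW sinα = 147.9 kN/m
Resisting = 210.5 + 411.6·tan21.8° = 210.5 + 164.6 = 375.1 kN/m
FS = 375.1 / 147.9 = 2.537

FS = 2.54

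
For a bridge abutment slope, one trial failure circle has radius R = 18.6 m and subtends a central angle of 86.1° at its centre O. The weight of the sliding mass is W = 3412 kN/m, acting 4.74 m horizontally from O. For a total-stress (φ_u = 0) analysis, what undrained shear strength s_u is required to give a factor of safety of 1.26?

FS = s_u·L_a·R / (W·d), so s_u = FS·W·d / (L_a·R).
Arc length L_a = R·θ = 18.6·(86.1°·π/180) = 18.6·1.5027 = 27.95 m
s_u = 1.26·3412·4.74 / (27.95·18.6) = 20377.8 / 519.88 = 39.20 kPa

s_u = 39.2 kPa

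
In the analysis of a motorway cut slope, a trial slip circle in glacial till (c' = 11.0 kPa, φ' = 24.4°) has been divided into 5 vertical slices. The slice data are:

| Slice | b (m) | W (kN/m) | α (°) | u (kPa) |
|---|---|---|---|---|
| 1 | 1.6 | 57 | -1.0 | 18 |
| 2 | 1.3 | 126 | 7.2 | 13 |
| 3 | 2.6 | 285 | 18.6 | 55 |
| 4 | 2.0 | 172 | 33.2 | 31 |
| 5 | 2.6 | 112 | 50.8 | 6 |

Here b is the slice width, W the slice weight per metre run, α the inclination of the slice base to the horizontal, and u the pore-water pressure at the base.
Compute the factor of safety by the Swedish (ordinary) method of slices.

FS = 1.05

Ordinary method of slices: FS = Σ[c'·Δl_i + (W_i cosα_i − u_i·Δl_i)·tanφ'] / Σ W_i sinα_i, with Δl_i = b_i / cosα_i.
Slice 1: Δl = 1.6/cos(-1.0°) = 1.600 m; N'_1 = 57·cos(-1.0°) − 18·1.600 = 28.2; c'Δl = 17.60; W sinα = -1.0
Slice 2: Δl = 1.3/cos7.2° = 1.310 m; N'_2 = 126·cos7.2° − 13·1.310 = 108.0; c'Δl = 14.41; W sinα = 15.8
Slice 3: Δl = 2.6/cos18.6° = 2.743 m; N'_3 = 285·cos18.6° − 55·2.743 = 119.2; c'Δl = 30.18; W sinα = 90.9
Slice 4: Δl = 2.0/cos33.2° = 2.390 m; N'_4 = 172·cos33.2° − 31·2.390 = 69.8; c'Δl = 26.29; W sinα = 94.2
Slice 5: Δl = 2.6/cos50.8° = 4.114 m; N'_5 = 112·cos50.8° − 6·4.114 = 46.1; c'Δl = 45.25; W sinα = 86.8
Σc'Δl = 133.7 kN/m; ΣN' = 371.3 kN/m; ΣW sinα = 286.7 kN/m
Resisting = 133.7 + 371.3·tan24.4° = 133.7 + 168.4 = 302.2 kN/m
FS = 302.2 / 286.7 = 1.054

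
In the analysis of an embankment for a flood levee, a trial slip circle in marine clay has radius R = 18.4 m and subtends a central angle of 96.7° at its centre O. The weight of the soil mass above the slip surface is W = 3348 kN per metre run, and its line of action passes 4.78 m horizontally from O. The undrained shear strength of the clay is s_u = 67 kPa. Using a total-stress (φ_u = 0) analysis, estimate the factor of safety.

FS = 2.39

Taking moments about the centre O, the resisting moment is provided by the undrained shear strength acting along the arc:
Arc length L_a = R·θ = 18.4·(96.7°·π/180) = 18.4·1.6877 = 31.05 m
M_R = s_u·L_a·R = 67·31.05·18.4 = 38283.7 kN·m/m
M_D = W·d = 3348·4.78 = 16003.4 kN·m/m
FS = M_R / M_D = 38283.7 / 16003.4 = 2.392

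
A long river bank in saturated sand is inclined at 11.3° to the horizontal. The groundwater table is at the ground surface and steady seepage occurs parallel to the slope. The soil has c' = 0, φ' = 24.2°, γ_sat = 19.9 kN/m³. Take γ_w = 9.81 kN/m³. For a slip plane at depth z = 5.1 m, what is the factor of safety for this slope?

FS = 1.14

With seepage parallel to the slope and the water table at the surface, the effective normal stress on the slip plane uses the buoyant unit weight γ' = γ_sat − γ_w while the driving shear stress uses γ_sat:
FS = [c' + γ' z cos²β tanφ'] / [γ_sat z sinβ cosβ]
(For c' = 0 this reduces to FS = (γ'/γ_sat)·tanφ'/tanβ.)
γ' = 19.9 − 9.81 = 10.09 kN/m³
Numerator = 0.0 + 10.09·5.1·cos²11.3°·tan24.2° = 0.0 + 10.09·5.1·0.9616·0.4494 = 22.239 kPa
Denominator = 19.9·5.1·sin11.3°·cos11.3° = 19.9·5.1·0.1959·0.9806 = 19.501 kPa
FS = 22.239 / 19.501 = 1.140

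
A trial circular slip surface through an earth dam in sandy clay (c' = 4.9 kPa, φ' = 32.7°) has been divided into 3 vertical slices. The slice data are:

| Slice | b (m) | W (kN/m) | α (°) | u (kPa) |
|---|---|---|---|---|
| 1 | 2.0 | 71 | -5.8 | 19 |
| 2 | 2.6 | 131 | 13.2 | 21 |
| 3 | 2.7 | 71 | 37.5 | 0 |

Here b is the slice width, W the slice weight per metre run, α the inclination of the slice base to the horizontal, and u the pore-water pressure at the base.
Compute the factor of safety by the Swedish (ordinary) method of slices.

Ordinary method of slices: FS = Σ[c'·Δl_i + (W_i cosα_i − u_i·Δl_i)·tanφ'] / Σ W_i sinα_i, with Δl_i = b_i / cosα_i.
Slice 1: Δl = 2.0/cos(-5.8°) = 2.010 m; N'_1 = 71·cos(-5.8°) − 19·2.010 = 32.4; c'Δl = 9.85; W sinα = -7.2
Slice 2: Δl = 2.6/cos13.2° = 2.671 m; N'_2 = 131·cos13.2° − 21·2.671 = 71.5; c'Δl = 13.09; W sinα = 29.9
Slice 3: Δl = 2.7/cos37.5° = 3.403 m; N'_3 = 71·cos37.5° − 0·3.403 = 56.3; c'Δl = 16.68; W sinα = 43.2
Σc'Δl = 39.6 kN/m; ΣN' = 160.2 kN/m; ΣW sinα = 66.0 kN/m
Resisting = 39.6 + 160.2·tan32.7° = 39.6 + 102.9 = 142.5 kN/m
FS = 142.5 / 66.0 = 2.160

FS = 2.16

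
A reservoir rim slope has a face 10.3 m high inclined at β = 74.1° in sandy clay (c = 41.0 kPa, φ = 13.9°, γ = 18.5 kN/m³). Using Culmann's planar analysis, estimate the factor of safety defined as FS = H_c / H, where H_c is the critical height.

H_c = (4c/γ) · sinβ cosφ / [1 − cos(β − φ)]
    = (4·41.0/18.5) · sin74.1°·cos13.9° / [1 − cos60.2°]
    = 8.865 · 0.9336 / 0.5030 = 16.45 m
FS = H_c / H = 16.45 / 10.3 = 1.597

FS = 1.60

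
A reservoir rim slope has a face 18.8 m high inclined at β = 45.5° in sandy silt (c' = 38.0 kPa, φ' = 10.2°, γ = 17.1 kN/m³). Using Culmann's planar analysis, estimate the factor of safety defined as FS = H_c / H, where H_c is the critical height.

H_c = (4c'/γ) · sinβ cosφ' / [1 − cos(β − φ')]
    = (4·38.0/17.1) · sin45.5°·cos10.2° / [1 − cos35.3°]
    = 8.889 · 0.7020 / 0.1839 = 33.94 m
FS = H_c / H = 33.94 / 18.8 = 1.805

FS = 1.81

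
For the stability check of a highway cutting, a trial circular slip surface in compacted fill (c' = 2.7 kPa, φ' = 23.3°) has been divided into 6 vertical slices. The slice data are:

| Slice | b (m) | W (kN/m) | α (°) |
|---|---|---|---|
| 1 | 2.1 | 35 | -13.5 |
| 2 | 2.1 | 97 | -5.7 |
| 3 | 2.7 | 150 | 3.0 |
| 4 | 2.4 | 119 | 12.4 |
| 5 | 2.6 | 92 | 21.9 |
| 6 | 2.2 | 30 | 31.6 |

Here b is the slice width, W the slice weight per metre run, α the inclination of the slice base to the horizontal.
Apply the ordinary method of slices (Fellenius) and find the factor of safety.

Ordinary method of slices: FS = Σ[c'·Δl_i + (W_i cosα_i)·tanφ'] / Σ W_i sinα_i, with Δl_i = b_i / cosα_i.
Slice 1: Δl = 2.1/cos(-13.5°) = 2.160 m; N'_1 = 35·cos(-13.5°) = 34.0; c'Δl = 5.83; W sinα = -8.2
Slice 2: Δl = 2.1/cos(-5.7°) = 2.110 m; N'_2 = 97·cos(-5.7°) = 96.5; c'Δl = 5.70; W sinα = -9.6
Slice 3: Δl = 2.7/cos3.0° = 2.704 m; N'_3 = 150·cos3.0° = 149.8; c'Δl = 7.30; W sinα = 7.9
Slice 4: Δl = 2.4/cos12.4° = 2.457 m; N'_4 = 119·cos12.4° = 116.2; c'Δl = 6.63; W sinα = 25.6
Slice 5: Δl = 2.6/cos21.9° = 2.802 m; N'_5 = 92·cos21.9° = 85.4; c'Δl = 7.57; W sinα = 34.3
Slice 6: Δl = 2.2/cos31.6° = 2.583 m; N'_6 = 30·cos31.6° = 25.6; c'Δl = 6.97; W sinα = 15.7
Σc'Δl = 40.0 kN/m; ΣN' = 507.5 kN/m; ΣW sinα = 65.6 kN/m
Resisting = 40.0 + 507.5·tan23.3° = 40.0 + 218.6 = 258.6 kN/m
FS = 258.6 / 65.6 = 3.939

FS = 3.94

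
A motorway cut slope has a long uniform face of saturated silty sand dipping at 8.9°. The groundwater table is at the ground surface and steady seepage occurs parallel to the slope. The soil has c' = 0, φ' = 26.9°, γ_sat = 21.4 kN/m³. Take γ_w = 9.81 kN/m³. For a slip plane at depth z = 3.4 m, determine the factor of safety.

FS = 1.75

With seepage parallel to the slope and the water table at the surface, the effective normal stress on the slip plane uses the buoyant unit weight γ' = γ_sat − γ_w while the driving shear stress uses γ_sat:
FS = [c' + γ' z cos²β tanφ'] / [γ_sat z sinβ cosβ]
(For c' = 0 this reduces to FS = (γ'/γ_sat)·tanφ'/tanβ.)
γ' = 21.4 − 9.81 = 11.59 kN/m³
Numerator = 0.0 + 11.59·3.4·cos²8.9°·tan26.9° = 0.0 + 11.59·3.4·0.9761·0.5073 = 19.513 kPa
Denominator = 21.4·3.4·sin8.9°·cos8.9° = 21.4·3.4·0.1547·0.9880 = 11.121 kPa
FS = 19.513 / 11.121 = 1.755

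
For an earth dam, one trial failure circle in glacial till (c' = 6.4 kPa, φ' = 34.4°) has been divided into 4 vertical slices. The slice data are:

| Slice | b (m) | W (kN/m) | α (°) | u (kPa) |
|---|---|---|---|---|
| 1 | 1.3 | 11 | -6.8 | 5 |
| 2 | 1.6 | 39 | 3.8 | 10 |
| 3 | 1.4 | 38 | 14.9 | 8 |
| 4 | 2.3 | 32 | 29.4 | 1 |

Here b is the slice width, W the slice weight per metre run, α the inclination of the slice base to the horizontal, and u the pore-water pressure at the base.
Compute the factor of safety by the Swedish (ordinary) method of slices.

FS = 3.66

Ordinary method of slices: FS = Σ[c'·Δl_i + (W_i cosα_i − u_i·Δl_i)·tanφ'] / Σ W_i sinα_i, with Δl_i = b_i / cosα_i.
Slice 1: Δl = 1.3/cos(-6.8°) = 1.309 m; N'_1 = 11·cos(-6.8°) − 5·1.309 = 4.4; c'Δl = 8.38; W sinα = -1.3
Slice 2: Δl = 1.6/cos3.8° = 1.604 m; N'_2 = 39·cos3.8° − 10·1.604 = 22.9; c'Δl = 10.26; W sinα = 2.6
Slice 3: Δl = 1.4/cos14.9° = 1.449 m; N'_3 = 38·cos14.9° − 8·1.449 = 25.1; c'Δl = 9.27; W sinα = 9.8
Slice 4: Δl = 2.3/cos29.4° = 2.640 m; N'_4 = 32·cos29.4° − 1·2.640 = 25.2; c'Δl = 16.90; W sinα = 15.7
Σc'Δl = 44.8 kN/m; ΣN' = 77.6 kN/m; ΣW sinα = 26.8 kN/m
Resisting = 44.8 + 77.6·tan34.4° = 44.8 + 53.2 = 98.0 kN/m
FS = 98.0 / 26.8 = 3.660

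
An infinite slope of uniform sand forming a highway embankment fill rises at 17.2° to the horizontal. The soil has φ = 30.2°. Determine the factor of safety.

For a dry cohesionless infinite slope the factor of safety is FS = tanφ / tanβ.
FS = tan30.2° / tan17.2° = 0.5820 / 0.3096 = 1.880

FS = 1.88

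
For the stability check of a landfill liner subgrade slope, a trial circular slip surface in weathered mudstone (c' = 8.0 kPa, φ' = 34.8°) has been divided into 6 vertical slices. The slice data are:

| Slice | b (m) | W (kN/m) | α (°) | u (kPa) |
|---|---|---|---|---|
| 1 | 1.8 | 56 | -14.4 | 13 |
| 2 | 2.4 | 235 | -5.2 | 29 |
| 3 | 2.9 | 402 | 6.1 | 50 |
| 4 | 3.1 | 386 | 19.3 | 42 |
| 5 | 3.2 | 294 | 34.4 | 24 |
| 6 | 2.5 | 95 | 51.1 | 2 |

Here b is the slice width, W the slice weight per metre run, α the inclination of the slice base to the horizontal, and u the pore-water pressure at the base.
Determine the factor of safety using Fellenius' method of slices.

Ordinary method of slices: FS = Σ[c'·Δl_i + (W_i cosα_i − u_i·Δl_i)·tanφ'] / Σ W_i sinα_i, with Δl_i = b_i / cosα_i.
Slice 1: Δl = 1.8/cos(-14.4°) = 1.858 m; N'_1 = 56·cos(-14.4°) − 13·1.858 = 30.1; c'Δl = 14.87; W sinα = -13.9
Slice 2: Δl = 2.4/cos(-5.2°) = 2.410 m; N'_2 = 235·cos(-5.2°) − 29·2.410 = 164.1; c'Δl = 19.28; W sinα = -21.3
Slice 3: Δl = 2.9/cos6.1° = 2.917 m; N'_3 = 402·cos6.1° − 50·2.917 = 253.9; c'Δl = 23.33; W sinα = 42.7
Slice 4: Δl = 3.1/cos19.3° = 3.285 m; N'_4 = 386·cos19.3° − 42·3.285 = 226.4; c'Δl = 26.28; W sinα = 127.6
Slice 5: Δl = 3.2/cos34.4° = 3.878 m; N'_5 = 294·cos34.4° − 24·3.878 = 149.5; c'Δl = 31.03; W sinα = 166.1
Slice 6: Δl = 2.5/cos51.1° = 3.981 m; N'_6 = 95·cos51.1° − 2·3.981 = 51.7; c'Δl = 31.85; W sinα = 73.9
Σc'Δl = 146.6 kN/m; ΣN' = 875.7 kN/m; ΣW sinα = 375.1 kN/m
Resisting = 146.6 + 875.7·tan34.8° = 146.6 + 608.6 = 755.2 kN/m
FS = 755.2 / 375.1 = 2.013

FS = 2.01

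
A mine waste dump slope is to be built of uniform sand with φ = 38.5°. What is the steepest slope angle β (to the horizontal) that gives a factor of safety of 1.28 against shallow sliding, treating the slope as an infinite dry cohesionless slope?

β = 31.9°

For an infinite dry cohesionless slope FS = tanφ/tanβ, so tanβ = tanφ / FS.
tanβ = tan38.5° / 1.28 = 0.7954 / 1.28 = 0.6214
β = arctan(0.6214) = 31.86°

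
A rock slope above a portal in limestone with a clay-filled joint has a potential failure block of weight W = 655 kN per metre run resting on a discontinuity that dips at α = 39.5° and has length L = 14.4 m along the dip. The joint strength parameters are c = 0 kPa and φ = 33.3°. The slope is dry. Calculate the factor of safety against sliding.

FS = 0.80

Resolving the block weight along and normal to the plane and applying the Mohr–Coulomb strength on the joint:
N' = W cosα = 655·cos39.5° = 505.4 kN/m
Driving force T = W sinα = 655·sin39.5° = 416.6 kN/m
Resisting force R = c·L + N'·tanφ = 0·14.4 + 505.4·tan33.3° = 0.0 + 332.0 = 332.0 kN/m
FS = R / T = 332.0 / 416.6 = 0.797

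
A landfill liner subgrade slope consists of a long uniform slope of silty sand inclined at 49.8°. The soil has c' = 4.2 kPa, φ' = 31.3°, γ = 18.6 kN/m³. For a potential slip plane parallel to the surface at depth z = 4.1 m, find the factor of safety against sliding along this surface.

FS = 0.63

For an infinite slope with a slip plane parallel to the surface (no pore pressure): FS = [c' + γz cos²β tanφ'] / [γz sinβ cosβ].
γz = 18.6·4.1 = 76.26 kN/m²
Numerator = 4.2 + 76.26·cos²49.8°·tan31.3° = 4.2 + 76.26·0.4166·0.6080 = 23.517 kPa
Denominator = 76.26·sin49.8°·cos49.8° = 76.26·0.7638·0.6455 = 37.596 kPa
FS = 23.517 / 37.596 = 0.626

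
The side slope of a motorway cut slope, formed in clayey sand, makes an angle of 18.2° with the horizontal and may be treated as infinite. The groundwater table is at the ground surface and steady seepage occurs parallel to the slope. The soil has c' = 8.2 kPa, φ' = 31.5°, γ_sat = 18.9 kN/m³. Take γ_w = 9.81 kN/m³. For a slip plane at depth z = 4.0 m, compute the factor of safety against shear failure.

With seepage parallel to the slope and the water table at the surface, the effective normal stress on the slip plane uses the buoyant unit weight γ' = γ_sat − γ_w while the driving shear stress uses γ_sat:
FS = [c' + γ' z cos²β tanφ'] / [γ_sat z sinβ cosβ]
γ' = 18.9 − 9.81 = 9.09 kN/m³
Numerator = 8.2 + 9.09·4.0·cos²18.2°·tan31.5° = 8.2 + 9.09·4.0·0.9024·0.6128 = 28.308 kPa
Denominator = 18.9·4.0·sin18.2°·cos18.2° = 18.9·4.0·0.3123·0.9500 = 22.431 kPa
FS = 28.308 / 22.431 = 1.262

FS = 1.26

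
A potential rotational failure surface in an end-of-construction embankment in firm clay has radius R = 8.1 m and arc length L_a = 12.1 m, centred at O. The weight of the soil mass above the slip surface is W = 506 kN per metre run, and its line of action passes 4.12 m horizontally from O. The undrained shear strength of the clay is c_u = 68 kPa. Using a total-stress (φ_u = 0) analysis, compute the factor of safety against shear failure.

Taking moments about the centre O, the resisting moment is provided by the undrained shear strength acting along the arc:
M_R = c_u·L_a·R = 68·12.10·8.1 = 6664.7 kN·m/m
M_D = W·d = 506·4.12 = 2084.7 kN·m/m
FS = M_R / M_D = 6664.7 / 2084.7 = 3.197

FS = 3.20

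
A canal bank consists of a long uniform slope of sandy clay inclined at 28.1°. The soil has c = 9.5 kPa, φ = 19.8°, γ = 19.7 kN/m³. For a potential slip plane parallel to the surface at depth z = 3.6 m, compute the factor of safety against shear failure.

FS = 1.00

For an infinite slope with a slip plane parallel to the surface (no pore pressure): FS = [c + γz cos²β tanφ] / [γz sinβ cosβ].
γz = 19.7·3.6 = 70.92 kN/m²
Numerator = 9.5 + 70.92·cos²28.1°·tan19.8° = 9.5 + 70.92·0.7781·0.3600 = 29.368 kPa
Denominator = 70.92·sin28.1°·cos28.1° = 70.92·0.4710·0.8821 = 29.467 kPa
FS = 29.368 / 29.467 = 0.997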